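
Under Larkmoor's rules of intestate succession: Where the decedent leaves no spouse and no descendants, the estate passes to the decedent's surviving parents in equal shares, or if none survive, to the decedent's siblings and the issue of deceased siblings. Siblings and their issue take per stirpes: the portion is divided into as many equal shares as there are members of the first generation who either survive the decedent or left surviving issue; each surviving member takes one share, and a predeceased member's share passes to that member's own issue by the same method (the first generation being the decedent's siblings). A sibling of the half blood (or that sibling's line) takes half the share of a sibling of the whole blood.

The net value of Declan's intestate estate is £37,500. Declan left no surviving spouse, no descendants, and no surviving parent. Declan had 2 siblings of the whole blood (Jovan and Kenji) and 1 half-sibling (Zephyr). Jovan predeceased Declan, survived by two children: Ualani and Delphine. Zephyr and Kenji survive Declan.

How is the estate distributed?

The entire £37,500 passes to the siblings and their issue.
Counting each half-blood sibling's line as half a unit, there are 5/2 units in £37,500, so one unit is £15,000. Whole-blood lines (Jovan and Kenji) take £15,000 each; half-blood lines (Zephyr) take £7,500 each.
Jovan's share (£15,000) is divided into 2 shares of £7,500: Ualani and Delphine each take £7,500.

Ualani: £7,500; Delphine: £7,500; Zephyr: £7,500; Kenji: £15,000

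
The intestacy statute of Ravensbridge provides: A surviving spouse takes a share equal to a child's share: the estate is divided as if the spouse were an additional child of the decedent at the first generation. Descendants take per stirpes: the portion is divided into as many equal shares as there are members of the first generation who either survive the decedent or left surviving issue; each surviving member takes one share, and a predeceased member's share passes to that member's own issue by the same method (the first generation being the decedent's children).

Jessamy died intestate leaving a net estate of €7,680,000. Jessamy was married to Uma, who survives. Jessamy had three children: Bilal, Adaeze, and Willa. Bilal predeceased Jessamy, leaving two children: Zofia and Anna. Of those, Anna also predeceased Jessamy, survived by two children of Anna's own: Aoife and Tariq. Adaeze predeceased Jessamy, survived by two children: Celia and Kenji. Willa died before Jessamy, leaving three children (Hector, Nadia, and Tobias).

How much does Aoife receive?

The spouse counts as an additional share at the children's level, so there are 4 primary shares of €1,920,000. Uma takes one such share (€1,920,000).
The children's combined portion (€5,760,000) is divided into 3 shares of €1,920,000: Bilal's €1,920,000 share passes to Bilal's issue; Adaeze's €1,920,000 share passes to Adaeze's issue; Willa's €1,920,000 share passes to Willa's issue.
Bilal's share (€1,920,000) is divided into 2 shares of €960,000: Zofia takes €960,000; Anna's €960,000 share passes to Anna's issue.
Anna's share (€960,000) is divided into 2 shares of €480,000: Aoife and Tariq each take €480,000.
Adaeze's share (€1,920,000) is divided into 2 shares of €960,000: Celia and Kenji each take €960,000.
Willa's share (€1,920,000) is divided into 3 shares of €640,000: Hector, Nadia, and Tobias each take €640,000.

Aoife receives €480,000.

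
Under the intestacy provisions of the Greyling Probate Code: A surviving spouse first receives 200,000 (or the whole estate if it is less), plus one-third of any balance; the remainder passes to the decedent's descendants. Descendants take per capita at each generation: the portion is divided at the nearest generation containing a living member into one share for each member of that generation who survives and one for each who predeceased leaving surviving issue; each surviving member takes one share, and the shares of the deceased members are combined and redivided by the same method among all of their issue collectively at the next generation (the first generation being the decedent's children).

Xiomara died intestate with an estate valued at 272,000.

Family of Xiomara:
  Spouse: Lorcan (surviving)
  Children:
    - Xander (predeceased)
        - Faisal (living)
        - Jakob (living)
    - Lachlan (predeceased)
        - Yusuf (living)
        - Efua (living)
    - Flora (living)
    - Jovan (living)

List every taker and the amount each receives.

Lorcan: 224,000; Faisal: 6,000; Jakob: 6,000; Yusuf: 6,000; Efua: 6,000; Flora: 12,000; Jovan: 12,000

Lorcan first takes 200,000, leaving a balance of 72,000. Lorcan then takes one-third of the balance (24,000), for a total of 224,000. The remaining 48,000 passes to the descendants.
The descendants' portion (48,000) is divided at the children's generation into 4 shares of 12,000. Flora and Jovan each take 12,000. The 2 shares of the deceased (Xander and Lachlan) are combined into a pool of 24,000.
That pool (24,000) is divided at the grandchildren's generation equally among Faisal, Jakob, Yusuf, and Efua: 6,000 each.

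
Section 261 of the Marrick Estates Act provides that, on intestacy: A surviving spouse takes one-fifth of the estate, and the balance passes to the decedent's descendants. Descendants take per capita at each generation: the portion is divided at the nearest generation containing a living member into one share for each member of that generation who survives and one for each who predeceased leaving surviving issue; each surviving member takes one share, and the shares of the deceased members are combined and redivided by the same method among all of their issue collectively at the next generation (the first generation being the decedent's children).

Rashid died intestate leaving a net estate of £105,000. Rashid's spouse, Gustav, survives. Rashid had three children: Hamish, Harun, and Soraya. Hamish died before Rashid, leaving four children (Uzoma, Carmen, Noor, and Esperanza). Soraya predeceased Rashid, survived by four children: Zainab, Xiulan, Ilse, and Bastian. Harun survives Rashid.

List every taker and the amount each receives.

Gustav takes one-fifth of £105,000 = £21,000. The remaining £84,000 passes to the descendants.
The descendants' portion (£84,000) is divided at the children's generation into 3 shares of £28,000. Harun takes £28,000. The 2 shares of the deceased (Hamish and Soraya) are combined into a pool of £56,000.
That pool (£56,000) is divided at the grandchildren's generation equally among Uzoma, Carmen, Noor, Esperanza, Zainab, Xiulan, Ilse, and Bastian: £7,000 each.

Gustav: £21,000; Uzoma: £7,000; Carmen: £7,000; Noor: £7,000; Esperanza: £7,000; Harun: £28,000; Zainab: £7,000; Xiulan: £7,000; Ilse: £7,000; Bastian: £7,000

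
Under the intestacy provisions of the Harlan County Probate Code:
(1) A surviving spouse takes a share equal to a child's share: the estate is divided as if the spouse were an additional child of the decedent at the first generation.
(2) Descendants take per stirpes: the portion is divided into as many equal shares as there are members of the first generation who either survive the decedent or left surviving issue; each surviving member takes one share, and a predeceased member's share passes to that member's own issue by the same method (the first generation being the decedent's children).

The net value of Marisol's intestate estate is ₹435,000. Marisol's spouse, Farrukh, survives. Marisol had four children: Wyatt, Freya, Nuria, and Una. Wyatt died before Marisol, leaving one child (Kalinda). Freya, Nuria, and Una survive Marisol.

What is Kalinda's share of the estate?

Kalinda receives ₹87,000.

The spouse counts as an additional share at the children's level, so there are 5 primary shares of ₹87,000. Farrukh takes one such share (₹87,000).
The children's combined portion (₹348,000) is divided into 4 shares of ₹87,000: Freya, Nuria, and Una each take ₹87,000; Wyatt's ₹87,000 share passes to Wyatt's issue.
Wyatt's share (₹87,000) passes entirely to Kalinda.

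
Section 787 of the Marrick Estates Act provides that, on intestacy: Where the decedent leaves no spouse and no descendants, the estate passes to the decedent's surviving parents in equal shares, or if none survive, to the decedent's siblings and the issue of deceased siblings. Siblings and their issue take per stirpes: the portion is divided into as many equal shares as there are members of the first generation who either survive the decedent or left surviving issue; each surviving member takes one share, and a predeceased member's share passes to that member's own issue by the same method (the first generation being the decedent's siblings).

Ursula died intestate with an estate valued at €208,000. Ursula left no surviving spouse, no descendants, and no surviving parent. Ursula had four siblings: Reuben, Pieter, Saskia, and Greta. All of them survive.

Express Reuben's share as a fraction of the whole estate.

The entire €208,000 passes to the siblings and their issue.
That amount (€208,000) is divided into 4 shares of €52,000: Reuben, Pieter, Saskia, and Greta each take €52,000.

Reuben receives 1/4 of the estate.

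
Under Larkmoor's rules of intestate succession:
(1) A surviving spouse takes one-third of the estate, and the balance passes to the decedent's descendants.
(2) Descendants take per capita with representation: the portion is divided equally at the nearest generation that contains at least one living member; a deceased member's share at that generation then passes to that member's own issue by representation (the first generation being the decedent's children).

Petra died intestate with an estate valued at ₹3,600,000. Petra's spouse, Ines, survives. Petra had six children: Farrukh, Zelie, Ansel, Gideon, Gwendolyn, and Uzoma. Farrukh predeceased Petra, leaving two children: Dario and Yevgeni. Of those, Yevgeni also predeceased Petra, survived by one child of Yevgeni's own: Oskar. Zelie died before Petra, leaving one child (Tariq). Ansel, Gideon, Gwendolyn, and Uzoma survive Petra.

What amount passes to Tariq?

Tariq receives ₹400,000.

Ines takes one-third of ₹3,600,000 = ₹1,200,000. The remaining ₹2,400,000 passes to the descendants.
The descendants' portion (₹2,400,000) is divided into 6 shares of ₹400,000: Ansel, Gideon, Gwendolyn, and Uzoma each take ₹400,000; Farrukh's ₹400,000 share passes to Farrukh's issue; Zelie's ₹400,000 share passes to Zelie's issue.
Farrukh's share (₹400,000) is divided into 2 shares of ₹200,000: Dario takes ₹200,000; Yevgeni's ₹200,000 share passes to Yevgeni's issue.
Yevgeni's share (₹200,000) passes entirely to Oskar.
Zelie's share (₹400,000) passes entirely to Tariq.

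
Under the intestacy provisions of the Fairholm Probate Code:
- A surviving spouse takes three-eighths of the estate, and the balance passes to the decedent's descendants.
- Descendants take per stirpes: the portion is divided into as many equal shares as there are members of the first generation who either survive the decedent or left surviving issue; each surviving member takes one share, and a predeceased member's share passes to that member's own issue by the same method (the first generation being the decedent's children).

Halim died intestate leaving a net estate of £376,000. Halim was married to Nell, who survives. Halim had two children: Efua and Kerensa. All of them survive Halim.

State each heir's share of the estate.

Nell takes three-eighths of £376,000 = £141,000. The remaining £235,000 passes to the descendants.
The descendants' portion (£235,000) is divided into 2 shares of £117,500: Efua and Kerensa each take £117,500.

Nell: £141,000; Efua: £117,500; Kerensa: £117,500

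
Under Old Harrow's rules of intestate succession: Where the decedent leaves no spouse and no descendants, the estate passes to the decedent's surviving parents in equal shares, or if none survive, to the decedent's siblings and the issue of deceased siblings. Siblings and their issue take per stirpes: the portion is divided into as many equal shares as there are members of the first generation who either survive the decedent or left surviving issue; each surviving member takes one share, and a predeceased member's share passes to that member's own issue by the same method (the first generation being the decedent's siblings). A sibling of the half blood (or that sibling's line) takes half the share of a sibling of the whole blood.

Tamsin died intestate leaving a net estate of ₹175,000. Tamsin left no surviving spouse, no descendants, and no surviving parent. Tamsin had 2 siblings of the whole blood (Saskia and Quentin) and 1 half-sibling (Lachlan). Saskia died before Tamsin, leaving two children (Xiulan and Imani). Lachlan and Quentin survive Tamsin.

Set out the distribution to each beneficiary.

The entire ₹175,000 passes to the siblings and their issue.
Counting each half-blood sibling's line as half a unit, there are 5/2 units in ₹175,000, so one unit is ₹70,000. Whole-blood lines (Saskia and Quentin) take ₹70,000 each; half-blood lines (Lachlan) take ₹35,000 each.
Saskia's share (₹70,000) is divided into 2 shares of ₹35,000: Xiulan and Imani each take ₹35,000.

Xiulan: ₹35,000; Imani: ₹35,000; Lachlan: ₹35,000; Quentin: ₹70,000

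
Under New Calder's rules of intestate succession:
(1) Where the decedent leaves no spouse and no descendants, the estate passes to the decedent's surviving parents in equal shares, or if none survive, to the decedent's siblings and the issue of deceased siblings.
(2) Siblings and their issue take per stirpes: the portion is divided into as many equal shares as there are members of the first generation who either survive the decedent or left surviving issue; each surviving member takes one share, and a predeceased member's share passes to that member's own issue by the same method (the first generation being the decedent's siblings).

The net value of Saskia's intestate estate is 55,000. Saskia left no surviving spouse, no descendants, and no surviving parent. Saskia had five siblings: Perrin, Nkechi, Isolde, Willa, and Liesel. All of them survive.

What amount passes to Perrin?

Perrin receives 11,000.

The entire 55,000 passes to the siblings and their issue.
That amount (55,000) is divided into 5 shares of 11,000: Perrin, Nkechi, Isolde, Willa, and Liesel each take 11,000.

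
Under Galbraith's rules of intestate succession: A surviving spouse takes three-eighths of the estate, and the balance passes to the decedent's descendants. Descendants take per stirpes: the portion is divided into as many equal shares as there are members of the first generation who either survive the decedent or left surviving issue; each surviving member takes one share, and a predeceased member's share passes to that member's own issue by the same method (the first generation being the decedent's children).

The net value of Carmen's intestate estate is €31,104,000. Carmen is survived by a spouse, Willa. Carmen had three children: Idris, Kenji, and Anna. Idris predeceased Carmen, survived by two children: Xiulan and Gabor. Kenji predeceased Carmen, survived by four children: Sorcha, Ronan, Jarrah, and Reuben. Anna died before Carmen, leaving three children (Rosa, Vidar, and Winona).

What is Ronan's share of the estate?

Willa takes three-eighths of €31,104,000 = €11,664,000. The remaining €19,440,000 passes to the descendants.
The descendants' portion (€19,440,000) is divided into 3 shares of €6,480,000: Idris's €6,480,000 share passes to Idris's issue; Kenji's €6,480,000 share passes to Kenji's issue; Anna's €6,480,000 share passes to Anna's issue.
Idris's share (€6,480,000) is divided into 2 shares of €3,240,000: Xiulan and Gabor each take €3,240,000.
Kenji's share (€6,480,000) is divided into 4 shares of €1,620,000: Sorcha, Ronan, Jarrah, and Reuben each take €1,620,000.
Anna's share (€6,480,000) is divided into 3 shares of €2,160,000: Rosa, Vidar, and Winona each take €2,160,000.

Ronan receives €1,620,000.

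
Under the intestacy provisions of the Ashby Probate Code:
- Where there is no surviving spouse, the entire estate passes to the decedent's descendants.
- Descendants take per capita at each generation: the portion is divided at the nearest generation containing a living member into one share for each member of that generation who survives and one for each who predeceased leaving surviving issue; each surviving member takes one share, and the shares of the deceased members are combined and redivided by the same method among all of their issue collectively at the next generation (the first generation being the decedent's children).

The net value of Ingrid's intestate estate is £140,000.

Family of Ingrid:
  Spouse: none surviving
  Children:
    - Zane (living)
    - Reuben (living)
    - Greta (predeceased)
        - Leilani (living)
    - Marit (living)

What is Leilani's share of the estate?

Leilani receives £35,000.

The entire £140,000 passes to the descendants.
That amount (£140,000) is divided at the children's generation into 4 shares of £35,000. Zane, Reuben, and Marit each take £35,000. The remaining share for the deceased Greta (£35,000) is carried to the next generation.
That pool (£35,000) passes entirely to Leilani, the sole taker at the grandchildren's generation.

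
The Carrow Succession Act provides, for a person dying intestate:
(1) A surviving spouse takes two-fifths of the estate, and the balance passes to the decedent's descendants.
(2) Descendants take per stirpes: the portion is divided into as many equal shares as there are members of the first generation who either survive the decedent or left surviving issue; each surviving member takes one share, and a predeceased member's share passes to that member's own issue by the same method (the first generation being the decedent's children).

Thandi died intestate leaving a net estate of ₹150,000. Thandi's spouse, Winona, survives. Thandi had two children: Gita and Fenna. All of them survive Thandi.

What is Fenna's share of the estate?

Winona takes two-fifths of ₹150,000 = ₹60,000. The remaining ₹90,000 passes to the descendants.
The descendants' portion (₹90,000) is divided into 2 shares of ₹45,000: Gita and Fenna each take ₹45,000.

Fenna receives ₹45,000.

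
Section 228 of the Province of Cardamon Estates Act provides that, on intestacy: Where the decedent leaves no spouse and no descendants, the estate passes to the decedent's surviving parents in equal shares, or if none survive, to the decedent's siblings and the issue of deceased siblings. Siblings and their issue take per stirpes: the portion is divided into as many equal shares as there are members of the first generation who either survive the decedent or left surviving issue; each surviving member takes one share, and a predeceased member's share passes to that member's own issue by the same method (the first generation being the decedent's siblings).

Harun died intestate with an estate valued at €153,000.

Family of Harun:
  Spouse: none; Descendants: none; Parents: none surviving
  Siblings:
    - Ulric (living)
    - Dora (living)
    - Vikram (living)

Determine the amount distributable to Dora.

The entire €153,000 passes to the siblings and their issue.
That amount (€153,000) is divided into 3 shares of €51,000: Ulric, Dora, and Vikram each take €51,000.

Dora receives €51,000.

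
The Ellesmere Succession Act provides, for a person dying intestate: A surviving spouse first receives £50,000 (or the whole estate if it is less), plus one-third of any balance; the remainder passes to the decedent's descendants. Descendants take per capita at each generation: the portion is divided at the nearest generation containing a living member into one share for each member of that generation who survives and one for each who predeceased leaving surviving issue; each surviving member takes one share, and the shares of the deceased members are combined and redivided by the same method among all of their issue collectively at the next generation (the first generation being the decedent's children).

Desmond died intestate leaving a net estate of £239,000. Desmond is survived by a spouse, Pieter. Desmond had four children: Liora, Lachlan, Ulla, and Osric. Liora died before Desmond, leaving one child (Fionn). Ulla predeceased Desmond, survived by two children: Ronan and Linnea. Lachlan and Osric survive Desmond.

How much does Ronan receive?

Pieter first takes £50,000, leaving a balance of £189,000. Pieter then takes one-third of the balance (£63,000), for a total of £113,000. The remaining £126,000 passes to the descendants.
The descendants' portion (£126,000) is divided at the children's generation into 4 shares of £31,500. Lachlan and Osric each take £31,500. The 2 shares of the deceased (Liora and Ulla) are combined into a pool of £63,000.
That pool (£63,000) is divided at the grandchildren's generation equally among Fionn, Ronan, and Linnea: £21,000 each.

Ronan receives £21,000.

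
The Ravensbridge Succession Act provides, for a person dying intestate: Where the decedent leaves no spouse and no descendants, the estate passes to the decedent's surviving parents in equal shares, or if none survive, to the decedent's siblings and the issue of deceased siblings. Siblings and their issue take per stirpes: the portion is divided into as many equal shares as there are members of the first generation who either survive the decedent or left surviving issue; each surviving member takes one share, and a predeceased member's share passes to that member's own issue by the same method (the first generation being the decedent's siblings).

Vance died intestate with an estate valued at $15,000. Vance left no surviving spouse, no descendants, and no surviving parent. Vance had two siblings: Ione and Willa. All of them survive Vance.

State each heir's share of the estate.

The entire $15,000 passes to the siblings and their issue.
That amount ($15,000) is divided into 2 shares of $7,500: Ione and Willa each take $7,500.

Ione: $7,500; Willa: $7,500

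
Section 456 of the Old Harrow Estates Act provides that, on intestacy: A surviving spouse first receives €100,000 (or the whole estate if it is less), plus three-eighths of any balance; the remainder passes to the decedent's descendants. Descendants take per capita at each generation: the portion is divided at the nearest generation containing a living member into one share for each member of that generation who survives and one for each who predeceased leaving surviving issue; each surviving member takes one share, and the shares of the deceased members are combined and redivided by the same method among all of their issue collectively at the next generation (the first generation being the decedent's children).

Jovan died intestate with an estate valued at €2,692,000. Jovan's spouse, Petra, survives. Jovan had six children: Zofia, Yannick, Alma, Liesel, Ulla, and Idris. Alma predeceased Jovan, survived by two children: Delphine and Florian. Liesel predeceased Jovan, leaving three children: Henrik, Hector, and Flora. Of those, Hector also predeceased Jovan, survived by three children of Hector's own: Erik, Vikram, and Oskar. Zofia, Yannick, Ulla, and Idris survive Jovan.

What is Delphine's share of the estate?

Petra first takes €100,000, leaving a balance of €2,592,000. Petra then takes three-eighths of the balance (€972,000), for a total of €1,072,000. The remaining €1,620,000 passes to the descendants.
The descendants' portion (€1,620,000) is divided at the children's generation into 6 shares of €270,000. Zofia, Yannick, Ulla, and Idris each take €270,000. The 2 shares of the deceased (Alma and Liesel) are combined into a pool of €540,000.
That pool (€540,000) is divided at the grandchildren's generation into 5 shares of €108,000. Delphine, Florian, Henrik, and Flora each take €108,000. The remaining share for the deceased Hector (€108,000) is carried to the next generation.
That pool (€108,000) is divided at the great-grandchildren's generation equally among Erik, Vikram, and Oskar: €36,000 each.

Delphine receives €108,000.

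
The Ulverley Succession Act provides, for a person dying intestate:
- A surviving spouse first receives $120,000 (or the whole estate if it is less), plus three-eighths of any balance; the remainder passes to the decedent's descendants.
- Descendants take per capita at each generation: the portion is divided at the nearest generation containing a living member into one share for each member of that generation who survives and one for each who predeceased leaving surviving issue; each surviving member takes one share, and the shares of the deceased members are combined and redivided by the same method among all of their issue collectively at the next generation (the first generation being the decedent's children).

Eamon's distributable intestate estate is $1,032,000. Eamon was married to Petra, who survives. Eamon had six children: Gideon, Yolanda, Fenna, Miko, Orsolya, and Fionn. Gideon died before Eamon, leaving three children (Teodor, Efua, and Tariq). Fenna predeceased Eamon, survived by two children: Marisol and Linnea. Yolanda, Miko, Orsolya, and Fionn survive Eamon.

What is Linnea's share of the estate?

Petra first takes $120,000, leaving a balance of $912,000. Petra then takes three-eighths of the balance ($342,000), for a total of $462,000. The remaining $570,000 passes to the descendants.
The descendants' portion ($570,000) is divided at the children's generation into 6 shares of $95,000. Yolanda, Miko, Orsolya, and Fionn each take $95,000. The 2 shares of the deceased (Gideon and Fenna) are combined into a pool of $190,000.
That pool ($190,000) is divided at the grandchildren's generation equally among Teodor, Efua, Tariq, Marisol, and Linnea: $38,000 each.

Linnea receives $38,000.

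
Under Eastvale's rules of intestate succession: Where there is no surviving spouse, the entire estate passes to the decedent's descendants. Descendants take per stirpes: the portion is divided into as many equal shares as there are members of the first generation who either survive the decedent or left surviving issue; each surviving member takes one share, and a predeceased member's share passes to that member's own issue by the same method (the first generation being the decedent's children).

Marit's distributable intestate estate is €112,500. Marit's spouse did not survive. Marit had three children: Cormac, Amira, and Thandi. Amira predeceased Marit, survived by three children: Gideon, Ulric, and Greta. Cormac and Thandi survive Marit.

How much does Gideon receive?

Gideon receives €12,500.

The entire €112,500 passes to the descendants.
That amount (€112,500) is divided into 3 shares of €37,500: Cormac and Thandi each take €37,500; Amira's €37,500 share passes to Amira's issue.
Amira's share (€37,500) is divided into 3 shares of €12,500: Gideon, Ulric, and Greta each take €12,500.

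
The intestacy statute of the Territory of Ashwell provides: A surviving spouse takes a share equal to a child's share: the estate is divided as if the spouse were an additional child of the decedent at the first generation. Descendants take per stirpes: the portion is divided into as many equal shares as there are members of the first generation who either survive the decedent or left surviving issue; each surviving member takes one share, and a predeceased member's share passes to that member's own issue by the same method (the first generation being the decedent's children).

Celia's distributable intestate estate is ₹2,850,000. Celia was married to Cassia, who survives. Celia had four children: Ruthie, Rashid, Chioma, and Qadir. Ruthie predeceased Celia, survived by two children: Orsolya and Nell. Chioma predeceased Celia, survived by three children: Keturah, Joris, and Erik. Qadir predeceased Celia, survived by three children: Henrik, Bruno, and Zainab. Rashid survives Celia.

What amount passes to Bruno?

The spouse counts as an additional share at the children's level, so there are 5 primary shares of ₹570,000. Cassia takes one such share (₹570,000).
The children's combined portion (₹2,280,000) is divided into 4 shares of ₹570,000: Rashid takes ₹570,000; Ruthie's ₹570,000 share passes to Ruthie's issue; Chioma's ₹570,000 share passes to Chioma's issue; Qadir's ₹570,000 share passes to Qadir's issue.
Ruthie's share (₹570,000) is divided into 2 shares of ₹285,000: Orsolya and Nell each take ₹285,000.
Chioma's share (₹570,000) is divided into 3 shares of ₹190,000: Keturah, Joris, and Erik each take ₹190,000.
Qadir's share (₹570,000) is divided into 3 shares of ₹190,000: Henrik, Bruno, and Zainab each take ₹190,000.

Bruno receives ₹190,000.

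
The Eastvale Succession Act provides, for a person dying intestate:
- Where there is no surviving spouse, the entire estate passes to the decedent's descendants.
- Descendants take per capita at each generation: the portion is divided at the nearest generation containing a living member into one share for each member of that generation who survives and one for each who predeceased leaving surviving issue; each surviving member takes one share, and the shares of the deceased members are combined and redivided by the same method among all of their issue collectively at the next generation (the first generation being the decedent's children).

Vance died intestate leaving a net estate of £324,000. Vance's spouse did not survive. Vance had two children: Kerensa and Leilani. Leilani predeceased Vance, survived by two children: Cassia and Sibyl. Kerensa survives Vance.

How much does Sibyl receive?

Sibyl receives £81,000.

The entire £324,000 passes to the descendants.
That amount (£324,000) is divided at the children's generation into 2 shares of £162,000. Kerensa takes £162,000. The remaining share for the deceased Leilani (£162,000) is carried to the next generation.
That pool (£162,000) is divided at the grandchildren's generation equally among Cassia and Sibyl: £81,000 each.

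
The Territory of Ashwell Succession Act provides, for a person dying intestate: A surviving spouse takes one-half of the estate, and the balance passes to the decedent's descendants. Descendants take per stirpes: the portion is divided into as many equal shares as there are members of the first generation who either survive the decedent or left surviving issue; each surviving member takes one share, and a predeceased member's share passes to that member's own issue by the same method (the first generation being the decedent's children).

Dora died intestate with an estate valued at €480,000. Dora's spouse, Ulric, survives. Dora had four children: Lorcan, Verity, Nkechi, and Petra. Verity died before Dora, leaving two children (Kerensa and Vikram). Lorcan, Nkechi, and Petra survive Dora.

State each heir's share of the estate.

Ulric takes one-half of €480,000 = €240,000. The remaining €240,000 passes to the descendants.
The descendants' portion (€240,000) is divided into 4 shares of €60,000: Lorcan, Nkechi, and Petra each take €60,000; Verity's €60,000 share passes to Verity's issue.
Verity's share (€60,000) is divided into 2 shares of €30,000: Kerensa and Vikram each take €30,000.

Ulric: €240,000; Lorcan: €60,000; Kerensa: €30,000; Vikram: €30,000; Nkechi: €60,000; Petra: €60,000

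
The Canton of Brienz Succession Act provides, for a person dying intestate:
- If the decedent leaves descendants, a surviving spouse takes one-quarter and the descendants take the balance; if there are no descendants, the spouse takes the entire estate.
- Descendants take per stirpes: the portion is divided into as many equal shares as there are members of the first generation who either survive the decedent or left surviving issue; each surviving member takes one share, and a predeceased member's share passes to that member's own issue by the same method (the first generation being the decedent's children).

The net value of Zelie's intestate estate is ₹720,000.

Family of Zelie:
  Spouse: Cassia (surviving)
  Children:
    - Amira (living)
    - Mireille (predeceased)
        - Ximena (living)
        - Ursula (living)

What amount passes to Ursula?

Cassia takes one-quarter of ₹720,000 = ₹180,000. The remaining ₹540,000 passes to the descendants.
The descendants' portion (₹540,000) is divided into 2 shares of ₹270,000: Amira takes ₹270,000; Mireille's ₹270,000 share passes to Mireille's issue.
Mireille's share (₹270,000) is divided into 2 shares of ₹135,000: Ximena and Ursula each take ₹135,000.

Ursula receives ₹135,000.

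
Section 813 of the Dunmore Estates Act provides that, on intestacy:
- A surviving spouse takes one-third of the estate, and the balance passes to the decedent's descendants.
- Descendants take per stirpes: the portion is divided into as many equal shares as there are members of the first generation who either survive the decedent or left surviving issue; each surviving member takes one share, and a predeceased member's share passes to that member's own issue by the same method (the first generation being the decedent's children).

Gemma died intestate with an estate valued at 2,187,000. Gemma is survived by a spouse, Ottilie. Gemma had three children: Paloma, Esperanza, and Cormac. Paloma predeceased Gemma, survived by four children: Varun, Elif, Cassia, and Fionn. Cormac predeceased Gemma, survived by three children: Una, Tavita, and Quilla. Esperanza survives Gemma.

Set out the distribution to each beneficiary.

Ottilie: 729,000; Varun: 121,500; Elif: 121,500; Cassia: 121,500; Fionn: 121,500; Esperanza: 486,000; Una: 162,000; Tavita: 162,000; Quilla: 162,000

Ottilie takes one-third of 2,187,000 = 729,000. The remaining 1,458,000 passes to the descendants.
The descendants' portion (1,458,000) is divided into 3 shares of 486,000: Esperanza takes 486,000; Paloma's 486,000 share passes to Paloma's issue; Cormac's 486,000 share passes to Cormac's issue.
Paloma's share (486,000) is divided into 4 shares of 121,500: Varun, Elif, Cassia, and Fionn each take 121,500.
Cormac's share (486,000) is divided into 3 shares of 162,000: Una, Tavita, and Quilla each take 162,000.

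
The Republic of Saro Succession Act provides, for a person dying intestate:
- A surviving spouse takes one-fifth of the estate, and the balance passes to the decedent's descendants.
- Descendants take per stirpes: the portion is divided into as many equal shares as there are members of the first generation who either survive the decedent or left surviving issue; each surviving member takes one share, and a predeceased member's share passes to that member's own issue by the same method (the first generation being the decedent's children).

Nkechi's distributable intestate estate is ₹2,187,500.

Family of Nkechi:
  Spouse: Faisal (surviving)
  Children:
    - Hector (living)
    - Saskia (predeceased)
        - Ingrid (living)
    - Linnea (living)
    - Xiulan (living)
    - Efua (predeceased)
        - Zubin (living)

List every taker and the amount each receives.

Faisal takes one-fifth of ₹2,187,500 = ₹437,500. The remaining ₹1,750,000 passes to the descendants.
The descendants' portion (₹1,750,000) is divided into 5 shares of ₹350,000: Hector, Linnea, and Xiulan each take ₹350,000; Saskia's ₹350,000 share passes to Saskia's issue; Efua's ₹350,000 share passes to Efua's issue.
Saskia's share (₹350,000) passes entirely to Ingrid.
Efua's share (₹350,000) passes entirely to Zubin.

Faisal: ₹437,500; Hector: ₹350,000; Ingrid: ₹350,000; Linnea: ₹350,000; Xiulan: ₹350,000; Zubin: ₹350,000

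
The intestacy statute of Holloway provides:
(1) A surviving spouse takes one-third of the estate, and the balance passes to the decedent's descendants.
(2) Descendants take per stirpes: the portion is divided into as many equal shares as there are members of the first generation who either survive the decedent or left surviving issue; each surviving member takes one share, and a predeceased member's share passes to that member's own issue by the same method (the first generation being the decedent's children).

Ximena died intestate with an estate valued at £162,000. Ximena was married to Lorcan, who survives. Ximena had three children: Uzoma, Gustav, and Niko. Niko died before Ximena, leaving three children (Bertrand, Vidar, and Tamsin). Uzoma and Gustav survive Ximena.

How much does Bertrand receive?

Bertrand receives £12,000.

Lorcan takes one-third of £162,000 = £54,000. The remaining £108,000 passes to the descendants.
The descendants' portion (£108,000) is divided into 3 shares of £36,000: Uzoma and Gustav each take £36,000; Niko's £36,000 share passes to Niko's issue.
Niko's share (£36,000) is divided into 3 shares of £12,000: Bertrand, Vidar, and Tamsin each take £12,000.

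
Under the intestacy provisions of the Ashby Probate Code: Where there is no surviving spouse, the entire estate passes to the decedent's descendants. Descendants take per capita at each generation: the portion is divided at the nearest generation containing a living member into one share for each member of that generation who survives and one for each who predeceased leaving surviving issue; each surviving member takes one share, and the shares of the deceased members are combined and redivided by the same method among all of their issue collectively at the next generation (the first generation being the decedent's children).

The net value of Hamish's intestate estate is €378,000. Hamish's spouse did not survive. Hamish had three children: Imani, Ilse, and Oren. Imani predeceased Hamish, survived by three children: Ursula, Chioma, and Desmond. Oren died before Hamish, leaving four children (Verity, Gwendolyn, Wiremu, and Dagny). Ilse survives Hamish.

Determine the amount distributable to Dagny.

Dagny receives €36,000.

The entire €378,000 passes to the descendants.
That amount (€378,000) is divided at the children's generation into 3 shares of €126,000. Ilse takes €126,000. The 2 shares of the deceased (Imani and Oren) are combined into a pool of €252,000.
That pool (€252,000) is divided at the grandchildren's generation equally among Ursula, Chioma, Desmond, Verity, Gwendolyn, Wiremu, and Dagny: €36,000 each.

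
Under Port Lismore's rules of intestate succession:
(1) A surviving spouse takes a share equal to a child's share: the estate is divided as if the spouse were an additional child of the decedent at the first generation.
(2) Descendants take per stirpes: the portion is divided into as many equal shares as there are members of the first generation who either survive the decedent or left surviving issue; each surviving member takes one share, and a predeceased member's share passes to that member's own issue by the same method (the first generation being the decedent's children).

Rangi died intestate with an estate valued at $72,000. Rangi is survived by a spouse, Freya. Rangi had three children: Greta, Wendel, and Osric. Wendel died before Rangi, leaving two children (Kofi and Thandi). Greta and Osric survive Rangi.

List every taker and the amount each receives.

The spouse counts as an additional share at the children's level, so there are 4 primary shares of $18,000. Freya takes one such share ($18,000).
The children's combined portion ($54,000) is divided into 3 shares of $18,000: Greta and Osric each take $18,000; Wendel's $18,000 share passes to Wendel's issue.
Wendel's share ($18,000) is divided into 2 shares of $9,000: Kofi and Thandi each take $9,000.

Freya: $18,000; Greta: $18,000; Kofi: $9,000; Thandi: $9,000; Osric: $18,000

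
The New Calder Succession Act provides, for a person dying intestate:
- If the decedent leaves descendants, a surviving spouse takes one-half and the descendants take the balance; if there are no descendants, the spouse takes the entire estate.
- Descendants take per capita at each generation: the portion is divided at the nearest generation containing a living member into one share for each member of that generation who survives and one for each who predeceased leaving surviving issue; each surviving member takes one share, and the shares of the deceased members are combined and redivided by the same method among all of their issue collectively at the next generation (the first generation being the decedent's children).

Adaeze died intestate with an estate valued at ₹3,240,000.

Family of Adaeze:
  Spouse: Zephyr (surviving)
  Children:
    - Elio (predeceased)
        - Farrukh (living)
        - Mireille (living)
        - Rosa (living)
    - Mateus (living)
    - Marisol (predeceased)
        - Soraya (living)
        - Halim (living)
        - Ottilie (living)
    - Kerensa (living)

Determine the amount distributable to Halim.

Zephyr takes one-half of ₹3,240,000 = ₹1,620,000. The remaining ₹1,620,000 passes to the descendants.
The descendants' portion (₹1,620,000) is divided at the children's generation into 4 shares of ₹405,000. Mateus and Kerensa each take ₹405,000. The 2 shares of the deceased (Elio and Marisol) are combined into a pool of ₹810,000.
That pool (₹810,000) is divided at the grandchildren's generation equally among Farrukh, Mireille, Rosa, Soraya, Halim, and Ottilie: ₹135,000 each.

Halim receives ₹135,000.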